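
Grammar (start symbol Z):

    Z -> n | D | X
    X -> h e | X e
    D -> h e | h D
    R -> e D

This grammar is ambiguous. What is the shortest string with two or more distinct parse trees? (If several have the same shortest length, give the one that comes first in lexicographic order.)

length 1: no string has ≥2 trees
length 2: h e has 2 parse trees

Two derivations of h e:
  Z ⇒ D ⇒ h e
  Z ⇒ X ⇒ h e

h e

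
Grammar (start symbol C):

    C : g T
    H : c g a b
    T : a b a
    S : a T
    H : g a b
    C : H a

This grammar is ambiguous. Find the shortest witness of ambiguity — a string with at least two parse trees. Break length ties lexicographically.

g a b a

length 4: g a b a has 2 parse trees

Two derivations of g a b a:
  C ⇒ g T ⇒ g a b a
  C ⇒ H a ⇒ g a b a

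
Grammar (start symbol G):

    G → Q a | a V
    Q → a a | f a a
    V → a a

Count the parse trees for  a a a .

Parse trees for a a a:
  [G [Q a a] a]
  [G a [V a a]]

2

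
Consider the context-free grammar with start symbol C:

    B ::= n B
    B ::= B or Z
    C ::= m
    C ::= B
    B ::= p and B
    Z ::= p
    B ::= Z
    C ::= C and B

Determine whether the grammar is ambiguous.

Ambiguous

Witness: p and p

Derivation 1: C ⇒ B ⇒ p and B ⇒ p and Z ⇒ p and p
Derivation 2: C ⇒ C and B ⇒ B and B ⇒ Z and B ⇒ p and B ⇒ p and Z ⇒ p and p

Two distinct leftmost derivations for the same string.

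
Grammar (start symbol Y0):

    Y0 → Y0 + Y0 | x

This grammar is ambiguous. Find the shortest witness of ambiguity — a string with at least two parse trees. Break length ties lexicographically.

x + x + x

length 1: no string has ≥2 trees
length 3: no string has ≥2 trees
length 5: x + x + x has 2 parse trees

Two derivations of x + x + x:
  Y0 ⇒ Y0 + Y0 ⇒ Y0 + Y0 + Y0 ⇒ x + Y0 + Y0 ⇒ x + x + Y0 ⇒ x + x + x
  Y0 ⇒ Y0 + Y0 ⇒ x + Y0 ⇒ x + Y0 + Y0 ⇒ x + x + Y0 ⇒ x + x + x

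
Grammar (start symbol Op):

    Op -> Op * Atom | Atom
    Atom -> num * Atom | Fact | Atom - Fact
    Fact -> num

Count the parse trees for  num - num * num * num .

2

Parse trees for num - num * num * num:
  [Op [Op [Atom [Atom [Fact num]] - [Fact num]]] * [Atom num * [Atom [Fact num]]]]
  [Op [Op [Op [Atom [Atom [Fact num]] - [Fact num]]] * [Atom [Fact num]]] * [Atom [Fact num]]]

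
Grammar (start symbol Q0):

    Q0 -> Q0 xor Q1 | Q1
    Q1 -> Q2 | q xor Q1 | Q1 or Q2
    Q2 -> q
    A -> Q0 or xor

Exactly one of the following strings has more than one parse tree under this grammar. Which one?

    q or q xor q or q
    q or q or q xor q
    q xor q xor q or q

q xor q xor q or q

q or q xor q or q: 1 tree
q or q or q xor q: 1 tree
q xor q xor q or q: 7 trees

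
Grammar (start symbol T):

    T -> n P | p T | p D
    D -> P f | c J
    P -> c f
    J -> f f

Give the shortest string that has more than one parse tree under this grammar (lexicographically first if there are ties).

length 3: no string has ≥2 trees
length 4: p c f f has 2 parse trees

Two derivations of p c f f:
  T ⇒ p D ⇒ p P f ⇒ p c f f
  T ⇒ p D ⇒ p c J ⇒ p c f f

p c f f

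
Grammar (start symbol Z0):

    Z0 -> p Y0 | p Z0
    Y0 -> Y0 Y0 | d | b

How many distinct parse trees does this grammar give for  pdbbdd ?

Parse trees for pdbbdd (showing first 6 of 14):
  [Z0 p [Y0 [Y0 d] [Y0 [Y0 b] [Y0 [Y0 b] [Y0 [Y0 d] [Y0 d]]]]]]
  [Z0 p [Y0 [Y0 d] [Y0 [Y0 b] [Y0 [Y0 [Y0 b] [Y0 d]] [Y0 d]]]]]
  [Z0 p [Y0 [Y0 d] [Y0 [Y0 [Y0 b] [Y0 b]] [Y0 [Y0 d] [Y0 d]]]]]
  [Z0 p [Y0 [Y0 d] [Y0 [Y0 [Y0 b] [Y0 [Y0 b] [Y0 d]]] [Y0 d]]]]
  [Z0 p [Y0 [Y0 d] [Y0 [Y0 [Y0 [Y0 b] [Y0 b]] [Y0 d]] [Y0 d]]]]
  [Z0 p [Y0 [Y0 [Y0 d] [Y0 b]] [Y0 [Y0 b] [Y0 [Y0 d] [Y0 d]]]]]

14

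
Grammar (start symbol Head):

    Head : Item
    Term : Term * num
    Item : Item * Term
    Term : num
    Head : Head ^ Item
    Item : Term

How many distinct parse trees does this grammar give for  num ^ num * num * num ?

4

Parse trees for num ^ num * num * num:
  [Head [Head [Item [Term num]]] ^ [Item [Item [Term num]] * [Term [Term num] * num]]]
  [Head [Head [Item [Term num]]] ^ [Item [Item [Item [Term num]] * [Term num]] * [Term num]]]
  [Head [Head [Item [Term num]]] ^ [Item [Item [Term [Term num] * num]] * [Term num]]]
  [Head [Head [Item [Term num]]] ^ [Item [Term [Term [Term num] * num] * num]]]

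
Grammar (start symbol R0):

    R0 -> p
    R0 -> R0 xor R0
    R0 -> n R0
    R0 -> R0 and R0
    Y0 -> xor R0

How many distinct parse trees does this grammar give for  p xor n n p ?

Parse trees for p xor n n p:
  [R0 [R0 p] xor [R0 n [R0 n [R0 p]]]]

1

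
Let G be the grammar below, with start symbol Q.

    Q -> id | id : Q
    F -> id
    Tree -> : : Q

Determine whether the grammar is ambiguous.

(F, Tree are unreachable from Q, so their rules don't affect L(Q).) Right-recursive list with a separator: after each atom, whether the separator follows determines the rule. One parse per string.

Unambiguous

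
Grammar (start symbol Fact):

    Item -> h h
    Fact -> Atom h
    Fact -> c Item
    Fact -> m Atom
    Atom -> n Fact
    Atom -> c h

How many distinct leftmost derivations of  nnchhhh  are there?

2

Parse trees for nnchhhh:
  [Fact [Atom n [Fact [Atom n [Fact [Atom c h] h]] h]] h]
  [Fact [Atom n [Fact [Atom n [Fact c [Item h h]]] h]] h]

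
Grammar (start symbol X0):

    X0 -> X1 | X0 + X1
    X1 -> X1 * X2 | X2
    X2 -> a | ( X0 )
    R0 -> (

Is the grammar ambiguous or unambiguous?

Unambiguous

(R0 is unreachable from X0, so its rules don't affect L(X0).) This is a standard precedence ladder (X0 over X1 over X2), with each level left-recursive on its own operator ('+' at X0, '*' at X1). That structure is LR(1), hence unambiguous.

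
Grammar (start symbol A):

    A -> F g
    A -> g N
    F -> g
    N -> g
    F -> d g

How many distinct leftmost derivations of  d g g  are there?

Parse trees for d g g:
  [A [F d g] g]

1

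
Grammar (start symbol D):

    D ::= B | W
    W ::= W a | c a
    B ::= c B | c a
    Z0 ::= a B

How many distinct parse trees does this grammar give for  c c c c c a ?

Parse trees for c c c c c a:
  [D [B c [B c [B c [B c [B c a]]]]]]

1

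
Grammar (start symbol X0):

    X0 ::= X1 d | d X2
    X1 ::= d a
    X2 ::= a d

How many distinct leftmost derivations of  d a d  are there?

Parse trees for d a d:
  [X0 [X1 d a] d]
  [X0 d [X2 a d]]

2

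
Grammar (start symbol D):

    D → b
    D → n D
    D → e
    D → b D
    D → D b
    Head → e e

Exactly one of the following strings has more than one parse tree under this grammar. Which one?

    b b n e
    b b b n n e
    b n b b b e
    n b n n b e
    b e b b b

b e b b b

b b n e: 1 tree
b b b n n e: 1 tree
b n b b b e: 1 tree
n b n n b e: 1 tree
b e b b b: 4 trees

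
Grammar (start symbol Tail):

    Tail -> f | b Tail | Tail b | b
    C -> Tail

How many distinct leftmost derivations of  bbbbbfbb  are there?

Parse trees for bbbbbfbb (showing first 6 of 21):
  [Tail b [Tail b [Tail b [Tail b [Tail b [Tail [Tail [Tail f] b] b]]]]]]
  [Tail b [Tail b [Tail b [Tail b [Tail [Tail b [Tail [Tail f] b]] b]]]]]
  [Tail b [Tail b [Tail b [Tail b [Tail [Tail [Tail b [Tail f]] b] b]]]]]
  [Tail b [Tail b [Tail b [Tail [Tail b [Tail b [Tail [Tail f] b]]] b]]]]
  [Tail b [Tail b [Tail b [Tail [Tail b [Tail [Tail b [Tail f]] b]] b]]]]
  [Tail b [Tail b [Tail b [Tail [Tail [Tail b [Tail b [Tail f]]] b] b]]]]

21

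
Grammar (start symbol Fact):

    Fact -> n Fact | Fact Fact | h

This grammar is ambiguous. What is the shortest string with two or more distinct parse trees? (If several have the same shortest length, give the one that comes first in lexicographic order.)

length 1: no string has ≥2 trees
length 2: no string has ≥2 trees
length 3: h h h has 2 parse trees

Two derivations of h h h:
  Fact ⇒ Fact Fact ⇒ Fact Fact Fact ⇒ h Fact Fact ⇒ h h Fact ⇒ h h h
  Fact ⇒ Fact Fact ⇒ h Fact ⇒ h Fact Fact ⇒ h h Fact ⇒ h h h

h h h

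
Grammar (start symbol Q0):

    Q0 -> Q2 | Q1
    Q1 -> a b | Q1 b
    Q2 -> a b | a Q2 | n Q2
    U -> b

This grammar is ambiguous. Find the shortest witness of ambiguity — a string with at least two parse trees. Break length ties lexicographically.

a b

length 2: a b has 2 parse trees

Two derivations of a b:
  Q0 ⇒ Q2 ⇒ a b
  Q0 ⇒ Q1 ⇒ a b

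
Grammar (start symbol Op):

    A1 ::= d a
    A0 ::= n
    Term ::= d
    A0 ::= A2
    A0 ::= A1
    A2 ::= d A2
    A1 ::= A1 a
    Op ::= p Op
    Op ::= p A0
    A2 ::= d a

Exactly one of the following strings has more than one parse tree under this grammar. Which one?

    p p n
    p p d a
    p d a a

p p d a

p p n: 1 tree
p p d a: 2 trees
p d a a: 1 tree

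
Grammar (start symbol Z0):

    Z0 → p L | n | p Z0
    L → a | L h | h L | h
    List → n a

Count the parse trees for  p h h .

2

Parse trees for p h h:
  [Z0 p [L [L h] h]]
  [Z0 p [L h [L h]]]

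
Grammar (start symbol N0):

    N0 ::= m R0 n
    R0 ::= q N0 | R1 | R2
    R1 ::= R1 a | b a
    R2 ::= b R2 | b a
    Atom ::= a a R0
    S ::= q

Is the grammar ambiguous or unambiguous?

Ambiguous

Witness: m b a n

Derivation 1: N0 ⇒ m R0 n ⇒ m R1 n ⇒ m b a n
Derivation 2: N0 ⇒ m R0 n ⇒ m R2 n ⇒ m b a n

Two distinct leftmost derivations for the same string.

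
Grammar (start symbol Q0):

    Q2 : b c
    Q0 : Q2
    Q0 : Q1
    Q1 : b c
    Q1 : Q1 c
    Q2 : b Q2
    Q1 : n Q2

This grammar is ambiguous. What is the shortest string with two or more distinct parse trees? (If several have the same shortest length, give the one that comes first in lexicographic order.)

b c

length 2: b c has 2 parse trees

Two derivations of b c:
  Q0 ⇒ Q2 ⇒ b c
  Q0 ⇒ Q1 ⇒ b c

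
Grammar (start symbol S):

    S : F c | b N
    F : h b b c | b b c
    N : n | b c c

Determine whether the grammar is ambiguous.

Ambiguous

Witness: b b c c

Derivation 1: S ⇒ F c ⇒ b b c c
Derivation 2: S ⇒ b N ⇒ b b c c

Two distinct leftmost derivations for the same string.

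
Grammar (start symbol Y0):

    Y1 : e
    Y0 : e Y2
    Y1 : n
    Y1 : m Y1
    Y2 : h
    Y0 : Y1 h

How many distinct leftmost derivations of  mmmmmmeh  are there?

Parse trees for mmmmmmeh:
  [Y0 [Y1 m [Y1 m [Y1 m [Y1 m [Y1 m [Y1 m [Y1 e]]]]]]] h]

1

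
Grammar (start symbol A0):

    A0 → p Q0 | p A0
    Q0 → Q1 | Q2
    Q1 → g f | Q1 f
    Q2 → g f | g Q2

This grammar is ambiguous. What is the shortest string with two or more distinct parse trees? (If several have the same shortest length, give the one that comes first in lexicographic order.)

p g f

length 3: p g f has 2 parse trees

Two derivations of p g f:
  A0 ⇒ p Q0 ⇒ p Q1 ⇒ p g f
  A0 ⇒ p Q0 ⇒ p Q2 ⇒ p g f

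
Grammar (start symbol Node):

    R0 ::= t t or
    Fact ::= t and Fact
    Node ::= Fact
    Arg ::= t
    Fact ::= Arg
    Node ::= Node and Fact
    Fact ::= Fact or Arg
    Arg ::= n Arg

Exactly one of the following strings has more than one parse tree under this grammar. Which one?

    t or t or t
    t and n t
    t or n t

t or t or t: 1 tree
t and n t: 2 trees
t or n t: 1 tree

t and n t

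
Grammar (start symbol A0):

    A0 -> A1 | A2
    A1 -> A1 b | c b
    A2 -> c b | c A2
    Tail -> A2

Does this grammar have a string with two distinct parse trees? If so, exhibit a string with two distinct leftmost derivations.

Witness: c b

Derivation 1: A0 ⇒ A1 ⇒ c b
Derivation 2: A0 ⇒ A2 ⇒ c b

Two distinct leftmost derivations for the same string.

Ambiguous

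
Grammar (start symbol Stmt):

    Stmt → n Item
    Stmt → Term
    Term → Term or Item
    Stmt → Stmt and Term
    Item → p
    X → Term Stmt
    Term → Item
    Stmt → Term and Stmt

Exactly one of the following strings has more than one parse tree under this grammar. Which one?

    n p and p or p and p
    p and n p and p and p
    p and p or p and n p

p and n p and p and p

n p and p or p and p: 1 tree
p and n p and p and p: 3 trees
p and p or p and n p: 1 tree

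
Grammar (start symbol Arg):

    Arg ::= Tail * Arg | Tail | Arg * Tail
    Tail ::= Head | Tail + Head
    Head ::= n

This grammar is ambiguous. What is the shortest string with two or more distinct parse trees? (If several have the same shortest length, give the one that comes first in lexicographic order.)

length 1: no string has ≥2 trees
length 3: n * n has 2 parse trees

Two derivations of n * n:
  Arg ⇒ Tail * Arg ⇒ Head * Arg ⇒ n * Arg ⇒ n * Tail ⇒ n * Head ⇒ n * n
  Arg ⇒ Arg * Tail ⇒ Tail * Tail ⇒ Head * Tail ⇒ n * Tail ⇒ n * Head ⇒ n * n

n * n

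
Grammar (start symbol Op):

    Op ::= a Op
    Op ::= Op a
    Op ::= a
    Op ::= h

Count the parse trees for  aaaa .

Parse trees for aaaa:
  [Op a [Op a [Op a [Op a]]]]
  [Op a [Op a [Op [Op a] a]]]
  [Op a [Op [Op a [Op a]] a]]
  [Op a [Op [Op [Op a] a] a]]
  [Op [Op a [Op a [Op a]]] a]
  [Op [Op a [Op [Op a] a]] a]
  [Op [Op [Op a [Op a]] a] a]
  [Op [Op [Op [Op a] a] a] a]

8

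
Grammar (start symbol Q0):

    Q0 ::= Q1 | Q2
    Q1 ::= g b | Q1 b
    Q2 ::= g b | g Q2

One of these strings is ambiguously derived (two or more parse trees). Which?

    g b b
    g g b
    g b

g b b: 1 tree
g g b: 1 tree
g b: 2 trees

g b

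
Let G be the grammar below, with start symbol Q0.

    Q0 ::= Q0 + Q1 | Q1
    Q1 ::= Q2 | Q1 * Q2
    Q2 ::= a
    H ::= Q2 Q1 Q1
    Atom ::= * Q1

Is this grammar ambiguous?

(H, Atom are unreachable from Q0, so their rules don't affect L(Q0).) The grammar is stratified — Q0 handles '+' (left-recursive), Q1 handles '*', Q2 atoms. Each operator has a fixed associativity and precedence level, so every string has one parse.

Unambiguous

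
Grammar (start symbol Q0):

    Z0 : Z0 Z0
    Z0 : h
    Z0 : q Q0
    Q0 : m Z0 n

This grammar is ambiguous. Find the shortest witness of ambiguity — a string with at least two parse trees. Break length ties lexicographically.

length 3: no string has ≥2 trees
length 4: no string has ≥2 trees
length 5: m h h h n has 2 parse trees

Two derivations of m h h h n:
  Q0 ⇒ m Z0 n ⇒ m Z0 Z0 n ⇒ m Z0 Z0 Z0 n ⇒ m h Z0 Z0 n ⇒ m h h Z0 n ⇒ m h h h n
  Q0 ⇒ m Z0 n ⇒ m Z0 Z0 n ⇒ m h Z0 n ⇒ m h Z0 Z0 n ⇒ m h h Z0 n ⇒ m h h h n

m h h h n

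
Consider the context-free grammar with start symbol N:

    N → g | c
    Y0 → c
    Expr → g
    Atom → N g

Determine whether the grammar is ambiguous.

Unambiguous

Only N is reachable from N; ignoring the rest: Each reachable nonterminal has at most one production per leading terminal, and all productions are right-linear; the derivation is determined token-by-token.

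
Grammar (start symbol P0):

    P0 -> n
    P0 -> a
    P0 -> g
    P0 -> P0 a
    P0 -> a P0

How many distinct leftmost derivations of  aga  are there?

2

Parse trees for aga:
  [P0 [P0 a [P0 g]] a]
  [P0 a [P0 [P0 g] a]]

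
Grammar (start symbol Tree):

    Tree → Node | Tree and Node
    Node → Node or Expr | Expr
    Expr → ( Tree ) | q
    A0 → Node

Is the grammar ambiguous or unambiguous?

Only Tree, Node, Expr are reachable from Tree; ignoring the rest: The grammar is stratified — Tree handles 'and' (left-recursive), Node handles 'or', Expr atoms. Each operator has a fixed associativity and precedence level, so every string has one parse.

Unambiguous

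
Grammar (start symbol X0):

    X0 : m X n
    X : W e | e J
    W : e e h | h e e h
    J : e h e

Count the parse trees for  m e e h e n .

Parse trees for m e e h e n:
  [X0 m [X [W e e h] e] n]
  [X0 m [X e [J e h e]] n]

2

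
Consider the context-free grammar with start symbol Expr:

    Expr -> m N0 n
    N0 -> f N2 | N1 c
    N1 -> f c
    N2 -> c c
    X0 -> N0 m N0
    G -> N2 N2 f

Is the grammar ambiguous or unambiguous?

Witness: m f c c n

Derivation 1: Expr ⇒ m N0 n ⇒ m f N2 n ⇒ m f c c n
Derivation 2: Expr ⇒ m N0 n ⇒ m N1 c n ⇒ m f c c n

Two distinct leftmost derivations for the same string.

Ambiguous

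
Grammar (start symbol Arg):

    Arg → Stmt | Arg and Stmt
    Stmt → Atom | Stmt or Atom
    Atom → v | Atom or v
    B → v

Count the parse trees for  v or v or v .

4

Parse trees for v or v or v:
  [Arg [Stmt [Atom [Atom [Atom v] or v] or v]]]
  [Arg [Stmt [Stmt [Atom v]] or [Atom [Atom v] or v]]]
  [Arg [Stmt [Stmt [Atom [Atom v] or v]] or [Atom v]]]
  [Arg [Stmt [Stmt [Stmt [Atom v]] or [Atom v]] or [Atom v]]]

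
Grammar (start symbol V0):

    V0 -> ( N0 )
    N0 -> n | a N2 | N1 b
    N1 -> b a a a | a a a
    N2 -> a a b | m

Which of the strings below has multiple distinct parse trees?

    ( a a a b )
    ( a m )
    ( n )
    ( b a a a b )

( a a a b )

( a a a b ): 2 trees
( a m ): 1 tree
( n ): 1 tree
( b a a a b ): 1 tree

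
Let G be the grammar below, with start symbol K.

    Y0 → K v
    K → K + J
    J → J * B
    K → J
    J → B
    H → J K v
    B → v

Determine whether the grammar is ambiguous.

Unambiguous

Only K, J, B are reachable from K; ignoring the rest: This is a standard precedence ladder (K over J over B), with each level left-recursive on its own operator ('+' at K, '*' at J). That structure is LR(1), hence unambiguous.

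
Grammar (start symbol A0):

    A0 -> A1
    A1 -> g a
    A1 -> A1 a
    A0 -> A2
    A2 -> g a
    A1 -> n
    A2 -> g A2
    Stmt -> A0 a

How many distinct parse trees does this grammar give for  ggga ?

Parse trees for ggga:
  [A0 [A2 g [A2 g [A2 g a]]]]

1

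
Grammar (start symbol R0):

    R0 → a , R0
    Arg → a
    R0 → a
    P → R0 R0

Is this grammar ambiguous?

(Arg, P are unreachable from R0, so their rules don't affect L(R0).) The reachable grammar is A → atom sep A | atom. Each atom is followed by either the separator (recurse) or end-of-string (stop) — no choice point.

Unambiguous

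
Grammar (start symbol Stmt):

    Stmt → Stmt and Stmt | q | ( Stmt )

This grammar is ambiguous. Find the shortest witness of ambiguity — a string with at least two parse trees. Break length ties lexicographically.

length 1: no string has ≥2 trees
length 3: no string has ≥2 trees
length 5: q and q and q has 2 parse trees

Two derivations of q and q and q:
  Stmt ⇒ Stmt and Stmt ⇒ Stmt and Stmt and Stmt ⇒ q and Stmt and Stmt ⇒ q and q and Stmt ⇒ q and q and q
  Stmt ⇒ Stmt and Stmt ⇒ q and Stmt ⇒ q and Stmt and Stmt ⇒ q and q and Stmt ⇒ q and q and q

q and q and q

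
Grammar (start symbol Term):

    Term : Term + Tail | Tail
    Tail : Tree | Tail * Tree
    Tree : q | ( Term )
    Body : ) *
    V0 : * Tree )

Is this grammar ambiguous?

Only Term, Tail, Tree are reachable from Term; ignoring the rest: Term → Term + Tail | Tail  ;  Tail → Tail * Tree | Tree  — a left-associative chain with Tree at the bottom. Each string factors uniquely by precedence.

Unambiguous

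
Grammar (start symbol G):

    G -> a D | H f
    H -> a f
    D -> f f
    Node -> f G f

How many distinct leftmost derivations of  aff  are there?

2

Parse trees for aff:
  [G a [D f f]]
  [G [H a f] f]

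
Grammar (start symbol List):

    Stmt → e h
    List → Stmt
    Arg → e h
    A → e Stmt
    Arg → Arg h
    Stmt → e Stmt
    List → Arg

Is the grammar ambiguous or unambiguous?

Witness: e h

Derivation 1: List ⇒ Stmt ⇒ e h
Derivation 2: List ⇒ Arg ⇒ e h

Two distinct leftmost derivations for the same string.

Ambiguous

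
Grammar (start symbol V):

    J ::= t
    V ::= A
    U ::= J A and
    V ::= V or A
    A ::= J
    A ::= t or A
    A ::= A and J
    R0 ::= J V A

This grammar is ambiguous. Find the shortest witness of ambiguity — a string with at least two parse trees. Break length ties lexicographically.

length 1: no string has ≥2 trees
length 3: t or t has 2 parse trees

Two derivations of t or t:
  V ⇒ A ⇒ t or A ⇒ t or J ⇒ t or t
  V ⇒ V or A ⇒ A or A ⇒ J or A ⇒ t or A ⇒ t or J ⇒ t or t

t or t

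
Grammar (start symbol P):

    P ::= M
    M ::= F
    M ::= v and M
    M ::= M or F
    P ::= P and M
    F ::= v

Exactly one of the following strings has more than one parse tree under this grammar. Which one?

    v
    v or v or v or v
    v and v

v and v

v: 1 tree
v or v or v or v: 1 tree
v and v: 2 trees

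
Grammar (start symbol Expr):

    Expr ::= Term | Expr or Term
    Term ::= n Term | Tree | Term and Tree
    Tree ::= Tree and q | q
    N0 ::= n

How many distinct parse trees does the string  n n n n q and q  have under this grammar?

6

Parse trees for n n n n q and q:
  [Expr [Term n [Term n [Term n [Term n [Term [Tree [Tree q] and q]]]]]]]
  [Expr [Term n [Term n [Term n [Term n [Term [Term [Tree q]] and [Tree q]]]]]]]
  [Expr [Term n [Term n [Term n [Term [Term n [Term [Tree q]]] and [Tree q]]]]]]
  [Expr [Term n [Term n [Term [Term n [Term n [Term [Tree q]]]] and [Tree q]]]]]
  [Expr [Term n [Term [Term n [Term n [Term n [Term [Tree q]]]]] and [Tree q]]]]
  [Expr [Term [Term n [Term n [Term n [Term n [Term [Tree q]]]]]] and [Tree q]]]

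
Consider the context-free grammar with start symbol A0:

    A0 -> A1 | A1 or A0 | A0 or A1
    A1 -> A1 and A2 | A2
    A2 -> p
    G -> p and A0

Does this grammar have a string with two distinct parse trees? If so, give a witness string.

Ambiguous

Witness: p or p

Derivation 1: A0 ⇒ A1 or A0 ⇒ A2 or A0 ⇒ p or A0 ⇒ p or A1 ⇒ p or A2 ⇒ p or p
Derivation 2: A0 ⇒ A0 or A1 ⇒ A1 or A1 ⇒ A2 or A1 ⇒ p or A1 ⇒ p or A2 ⇒ p or p

Two distinct leftmost derivations for the same string.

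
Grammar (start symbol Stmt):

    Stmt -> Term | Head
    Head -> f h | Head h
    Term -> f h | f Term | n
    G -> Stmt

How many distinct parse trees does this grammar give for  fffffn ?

1

Parse trees for fffffn:
  [Stmt [Term f [Term f [Term f [Term f [Term f [Term n]]]]]]]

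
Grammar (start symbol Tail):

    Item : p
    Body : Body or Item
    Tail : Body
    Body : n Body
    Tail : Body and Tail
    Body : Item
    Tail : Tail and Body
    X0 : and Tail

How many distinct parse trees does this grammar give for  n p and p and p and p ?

Parse trees for n p and p and p and p:
  [Tail [Body n [Body [Item p]]] and [Tail [Body [Item p]] and [Tail [Body [Item p]] and [Tail [Body [Item p]]]]]]
  [Tail [Body n [Body [Item p]]] and [Tail [Body [Item p]] and [Tail [Tail [Body [Item p]]] and [Body [Item p]]]]]
  [Tail [Body n [Body [Item p]]] and [Tail [Tail [Body [Item p]] and [Tail [Body [Item p]]]] and [Body [Item p]]]]
  [Tail [Body n [Body [Item p]]] and [Tail [Tail [Tail [Body [Item p]]] and [Body [Item p]]] and [Body [Item p]]]]
  [Tail [Tail [Body n [Body [Item p]]] and [Tail [Body [Item p]] and [Tail [Body [Item p]]]]] and [Body [Item p]]]
  [Tail [Tail [Body n [Body [Item p]]] and [Tail [Tail [Body [Item p]]] and [Body [Item p]]]] and [Body [Item p]]]
  [Tail [Tail [Tail [Body n [Body [Item p]]] and [Tail [Body [Item p]]]] and [Body [Item p]]] and [Body [Item p]]]
  [Tail [Tail [Tail [Tail [Body n [Body [Item p]]]] and [Body [Item p]]] and [Body [Item p]]] and [Body [Item p]]]

8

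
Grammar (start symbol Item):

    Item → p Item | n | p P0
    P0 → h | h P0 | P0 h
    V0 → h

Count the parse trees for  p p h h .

2

Parse trees for p p h h:
  [Item p [Item p [P0 h [P0 h]]]]
  [Item p [Item p [P0 [P0 h] h]]]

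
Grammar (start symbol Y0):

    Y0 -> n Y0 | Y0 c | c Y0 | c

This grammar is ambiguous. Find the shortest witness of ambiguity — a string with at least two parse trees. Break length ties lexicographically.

length 1: no string has ≥2 trees
length 2: c c has 2 parse trees

Two derivations of c c:
  Y0 ⇒ Y0 c ⇒ c c
  Y0 ⇒ c Y0 ⇒ c c

c c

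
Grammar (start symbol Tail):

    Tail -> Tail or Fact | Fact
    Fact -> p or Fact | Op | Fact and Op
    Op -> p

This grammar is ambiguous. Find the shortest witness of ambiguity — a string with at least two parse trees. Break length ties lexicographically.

p or p

length 1: no string has ≥2 trees
length 3: p or p has 2 parse trees

Two derivations of p or p:
  Tail ⇒ Tail or Fact ⇒ Fact or Fact ⇒ Op or Fact ⇒ p or Fact ⇒ p or Op ⇒ p or p
  Tail ⇒ Fact ⇒ p or Fact ⇒ p or Op ⇒ p or p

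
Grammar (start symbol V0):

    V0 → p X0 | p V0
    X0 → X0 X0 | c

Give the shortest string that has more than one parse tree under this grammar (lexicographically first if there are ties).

length 2: no string has ≥2 trees
length 3: no string has ≥2 trees
length 4: p c c c has 2 parse trees

Two derivations of p c c c:
  V0 ⇒ p X0 ⇒ p X0 X0 ⇒ p X0 X0 X0 ⇒ p c X0 X0 ⇒ p c c X0 ⇒ p c c c
  V0 ⇒ p X0 ⇒ p X0 X0 ⇒ p c X0 ⇒ p c X0 X0 ⇒ p c c X0 ⇒ p c c c

p c c c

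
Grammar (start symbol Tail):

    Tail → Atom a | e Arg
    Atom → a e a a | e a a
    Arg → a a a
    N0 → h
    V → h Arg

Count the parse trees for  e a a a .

Parse trees for e a a a:
  [Tail [Atom e a a] a]
  [Tail e [Arg a a a]]

2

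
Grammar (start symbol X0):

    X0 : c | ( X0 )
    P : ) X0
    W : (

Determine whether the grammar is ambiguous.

Unambiguous

(P, W are unreachable from X0, so their rules don't affect L(X0).) Each string is a nest of matched brackets around a single atom. An opening bracket forces the recursive rule; an atom forces the base rule.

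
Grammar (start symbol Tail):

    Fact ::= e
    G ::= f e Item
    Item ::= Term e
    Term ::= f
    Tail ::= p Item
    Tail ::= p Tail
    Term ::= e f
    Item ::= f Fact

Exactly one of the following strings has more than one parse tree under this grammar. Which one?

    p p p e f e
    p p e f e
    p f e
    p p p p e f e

p p p e f e: 1 tree
p p e f e: 1 tree
p f e: 2 trees
p p p p e f e: 1 tree

p f e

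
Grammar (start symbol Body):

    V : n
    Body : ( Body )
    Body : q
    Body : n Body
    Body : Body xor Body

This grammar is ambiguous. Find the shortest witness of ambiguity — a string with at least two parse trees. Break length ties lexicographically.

length 1: no string has ≥2 trees
length 2: no string has ≥2 trees
length 3: no string has ≥2 trees
length 4: n q xor q has 2 parse trees

Two derivations of n q xor q:
  Body ⇒ n Body ⇒ n Body xor Body ⇒ n q xor Body ⇒ n q xor q
  Body ⇒ Body xor Body ⇒ n Body xor Body ⇒ n q xor Body ⇒ n q xor q

n q xor q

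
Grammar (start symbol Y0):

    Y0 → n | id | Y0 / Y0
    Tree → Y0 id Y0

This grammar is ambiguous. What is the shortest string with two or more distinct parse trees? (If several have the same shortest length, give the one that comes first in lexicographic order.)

length 1: no string has ≥2 trees
length 3: no string has ≥2 trees
length 5: id / id / id has 2 parse trees

Two derivations of id / id / id:
  Y0 ⇒ Y0 / Y0 ⇒ id / Y0 ⇒ id / Y0 / Y0 ⇒ id / id / Y0 ⇒ id / id / id
  Y0 ⇒ Y0 / Y0 ⇒ Y0 / Y0 / Y0 ⇒ id / Y0 / Y0 ⇒ id / id / Y0 ⇒ id / id / id

id / id / id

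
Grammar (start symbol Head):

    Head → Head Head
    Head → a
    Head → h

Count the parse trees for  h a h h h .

Parse trees for h a h h h (showing first 6 of 14):
  [Head [Head h] [Head [Head a] [Head [Head h] [Head [Head h] [Head h]]]]]
  [Head [Head h] [Head [Head a] [Head [Head [Head h] [Head h]] [Head h]]]]
  [Head [Head h] [Head [Head [Head a] [Head h]] [Head [Head h] [Head h]]]]
  [Head [Head h] [Head [Head [Head a] [Head [Head h] [Head h]]] [Head h]]]
  [Head [Head h] [Head [Head [Head [Head a] [Head h]] [Head h]] [Head h]]]
  [Head [Head [Head h] [Head a]] [Head [Head h] [Head [Head h] [Head h]]]]

14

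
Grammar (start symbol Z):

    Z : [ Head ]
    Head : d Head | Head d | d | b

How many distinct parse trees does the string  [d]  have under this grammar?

Parse trees for [d]:
  [Z [ [Head d] ]]

1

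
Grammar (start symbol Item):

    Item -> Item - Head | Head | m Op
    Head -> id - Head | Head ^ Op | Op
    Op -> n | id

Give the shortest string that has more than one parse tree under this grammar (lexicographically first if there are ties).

id - id

length 1: no string has ≥2 trees
length 2: no string has ≥2 trees
length 3: id - id has 2 parse trees

Two derivations of id - id:
  Item ⇒ Item - Head ⇒ Head - Head ⇒ Op - Head ⇒ id - Head ⇒ id - Op ⇒ id - id
  Item ⇒ Head ⇒ id - Head ⇒ id - Op ⇒ id - id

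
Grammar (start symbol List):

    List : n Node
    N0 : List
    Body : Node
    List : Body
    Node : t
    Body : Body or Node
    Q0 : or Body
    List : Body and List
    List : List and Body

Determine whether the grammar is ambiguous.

Witness: t and t

Derivation 1: List ⇒ Body and List ⇒ Node and List ⇒ t and List ⇒ t and Body ⇒ t and Node ⇒ t and t
Derivation 2: List ⇒ List and Body ⇒ Body and Body ⇒ Node and Body ⇒ t and Body ⇒ t and Node ⇒ t and t

Two distinct leftmost derivations for the same string.

Ambiguous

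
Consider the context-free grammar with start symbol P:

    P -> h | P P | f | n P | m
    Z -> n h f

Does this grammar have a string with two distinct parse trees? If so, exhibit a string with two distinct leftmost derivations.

Ambiguous

Witness: f f f

Derivation 1: P ⇒ P P ⇒ P P P ⇒ f P P ⇒ f f P ⇒ f f f
Derivation 2: P ⇒ P P ⇒ f P ⇒ f P P ⇒ f f P ⇒ f f f

Two distinct leftmost derivations for the same string.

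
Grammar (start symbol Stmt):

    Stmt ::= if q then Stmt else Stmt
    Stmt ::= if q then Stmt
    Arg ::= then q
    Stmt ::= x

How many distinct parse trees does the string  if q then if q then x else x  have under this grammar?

2

Parse trees for if q then if q then x else x:
  [Stmt if q then [Stmt if q then [Stmt x]] else [Stmt x]]
  [Stmt if q then [Stmt if q then [Stmt x] else [Stmt x]]]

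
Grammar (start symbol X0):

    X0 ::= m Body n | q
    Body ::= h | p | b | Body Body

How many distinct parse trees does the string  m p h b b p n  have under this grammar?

Parse trees for m p h b b p n (showing first 6 of 14):
  [X0 m [Body [Body p] [Body [Body h] [Body [Body b] [Body [Body b] [Body p]]]]] n]
  [X0 m [Body [Body p] [Body [Body h] [Body [Body [Body b] [Body b]] [Body p]]]] n]
  [X0 m [Body [Body p] [Body [Body [Body h] [Body b]] [Body [Body b] [Body p]]]] n]
  [X0 m [Body [Body p] [Body [Body [Body h] [Body [Body b] [Body b]]] [Body p]]] n]
  [X0 m [Body [Body p] [Body [Body [Body [Body h] [Body b]] [Body b]] [Body p]]] n]
  [X0 m [Body [Body [Body p] [Body h]] [Body [Body b] [Body [Body b] [Body p]]]] n]

14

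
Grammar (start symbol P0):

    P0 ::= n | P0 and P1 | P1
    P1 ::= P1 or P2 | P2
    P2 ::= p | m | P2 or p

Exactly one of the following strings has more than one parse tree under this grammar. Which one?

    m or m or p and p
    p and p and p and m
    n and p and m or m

m or m or p and p

m or m or p and p: 2 trees
p and p and p and m: 1 tree
n and p and m or m: 1 tree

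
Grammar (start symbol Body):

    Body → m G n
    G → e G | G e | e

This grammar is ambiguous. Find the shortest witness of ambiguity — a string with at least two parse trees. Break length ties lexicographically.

m e e n

length 3: no string has ≥2 trees
length 4: m e e n has 2 parse trees

Two derivations of m e e n:
  Body ⇒ m G n ⇒ m e G n ⇒ m e e n
  Body ⇒ m G n ⇒ m G e n ⇒ m e e n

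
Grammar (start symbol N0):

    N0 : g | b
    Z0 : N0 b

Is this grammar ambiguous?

Unambiguous

Only N0 is reachable from N0; ignoring the rest: Restricted to the reachable nonterminals, every rule has the form A → t or A → t B, and no two rules for the same A share a first terminal. The grammar encodes a DFA — one run per string.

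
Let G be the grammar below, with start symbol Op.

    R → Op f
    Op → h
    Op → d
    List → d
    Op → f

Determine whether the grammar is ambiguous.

(List, R are unreachable from Op, so their rules don't affect L(Op).) The reachable rules are right-linear with at most one rule per (nonterminal, next-terminal) pair. Each input token forces the next rule, so parsing is deterministic.

Unambiguous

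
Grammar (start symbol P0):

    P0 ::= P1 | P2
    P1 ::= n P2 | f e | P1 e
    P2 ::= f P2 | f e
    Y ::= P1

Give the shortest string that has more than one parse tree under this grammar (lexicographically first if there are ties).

length 2: f e has 2 parse trees

Two derivations of f e:
  P0 ⇒ P1 ⇒ f e
  P0 ⇒ P2 ⇒ f e

f e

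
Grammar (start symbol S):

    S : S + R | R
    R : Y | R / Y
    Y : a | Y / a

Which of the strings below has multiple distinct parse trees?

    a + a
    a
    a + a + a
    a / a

a + a: 1 tree
a: 1 tree
a + a + a: 1 tree
a / a: 2 trees

a / a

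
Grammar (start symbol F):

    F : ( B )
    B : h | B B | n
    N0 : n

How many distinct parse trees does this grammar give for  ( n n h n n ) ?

Parse trees for ( n n h n n ) (showing first 6 of 14):
  [F ( [B [B n] [B [B n] [B [B h] [B [B n] [B n]]]]] )]
  [F ( [B [B n] [B [B n] [B [B [B h] [B n]] [B n]]]] )]
  [F ( [B [B n] [B [B [B n] [B h]] [B [B n] [B n]]]] )]
  [F ( [B [B n] [B [B [B n] [B [B h] [B n]]] [B n]]] )]
  [F ( [B [B n] [B [B [B [B n] [B h]] [B n]] [B n]]] )]
  [F ( [B [B [B n] [B n]] [B [B h] [B [B n] [B n]]]] )]

14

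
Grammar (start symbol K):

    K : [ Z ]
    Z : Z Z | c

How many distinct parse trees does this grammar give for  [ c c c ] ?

2

Parse trees for [ c c c ]:
  [K [ [Z [Z c] [Z [Z c] [Z c]]] ]]
  [K [ [Z [Z [Z c] [Z c]] [Z c]] ]]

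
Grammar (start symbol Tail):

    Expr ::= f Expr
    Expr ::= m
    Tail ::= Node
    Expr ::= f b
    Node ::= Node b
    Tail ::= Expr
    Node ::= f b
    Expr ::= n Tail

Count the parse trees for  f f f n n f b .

Parse trees for f f f n n f b:
  [Tail [Expr f [Expr f [Expr f [Expr n [Tail [Expr n [Tail [Node f b]]]]]]]]]
  [Tail [Expr f [Expr f [Expr f [Expr n [Tail [Expr n [Tail [Expr f b]]]]]]]]]

2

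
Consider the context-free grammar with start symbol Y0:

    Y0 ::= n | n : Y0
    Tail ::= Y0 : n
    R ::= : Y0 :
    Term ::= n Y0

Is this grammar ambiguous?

Unambiguous

(Tail, R, Term are unreachable from Y0, so their rules don't affect L(Y0).) The reachable grammar is A → atom sep A | atom. Each atom is followed by either the separator (recurse) or end-of-string (stop) — no choice point.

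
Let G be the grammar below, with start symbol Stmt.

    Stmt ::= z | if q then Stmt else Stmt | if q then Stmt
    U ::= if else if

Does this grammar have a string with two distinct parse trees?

Ambiguous

Witness: if q then if q then z else z

Derivation 1: Stmt ⇒ if q then Stmt else Stmt ⇒ if q then if q then Stmt else Stmt ⇒ if q then if q then z else Stmt ⇒ if q then if q then z else z
Derivation 2: Stmt ⇒ if q then Stmt ⇒ if q then if q then Stmt else Stmt ⇒ if q then if q then z else Stmt ⇒ if q then if q then z else z

Two distinct leftmost derivations for the same string.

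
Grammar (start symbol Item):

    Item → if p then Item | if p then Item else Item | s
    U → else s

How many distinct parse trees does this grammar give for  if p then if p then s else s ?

2

Parse trees for if p then if p then s else s:
  [Item if p then [Item if p then [Item s] else [Item s]]]
  [Item if p then [Item if p then [Item s]] else [Item s]]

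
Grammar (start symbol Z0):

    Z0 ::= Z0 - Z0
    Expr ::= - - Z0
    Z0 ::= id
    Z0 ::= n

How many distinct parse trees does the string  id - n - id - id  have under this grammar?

5

Parse trees for id - n - id - id:
  [Z0 [Z0 id] - [Z0 [Z0 n] - [Z0 [Z0 id] - [Z0 id]]]]
  [Z0 [Z0 id] - [Z0 [Z0 [Z0 n] - [Z0 id]] - [Z0 id]]]
  [Z0 [Z0 [Z0 id] - [Z0 n]] - [Z0 [Z0 id] - [Z0 id]]]
  [Z0 [Z0 [Z0 id] - [Z0 [Z0 n] - [Z0 id]]] - [Z0 id]]
  [Z0 [Z0 [Z0 [Z0 id] - [Z0 n]] - [Z0 id]] - [Z0 id]]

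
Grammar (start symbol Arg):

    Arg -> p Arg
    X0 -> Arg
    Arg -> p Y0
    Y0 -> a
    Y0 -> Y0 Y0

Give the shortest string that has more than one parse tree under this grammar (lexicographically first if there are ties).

length 2: no string has ≥2 trees
length 3: no string has ≥2 trees
length 4: p a a a has 2 parse trees

Two derivations of p a a a:
  Arg ⇒ p Y0 ⇒ p Y0 Y0 ⇒ p a Y0 ⇒ p a Y0 Y0 ⇒ p a a Y0 ⇒ p a a a
  Arg ⇒ p Y0 ⇒ p Y0 Y0 ⇒ p Y0 Y0 Y0 ⇒ p a Y0 Y0 ⇒ p a a Y0 ⇒ p a a a

p a a a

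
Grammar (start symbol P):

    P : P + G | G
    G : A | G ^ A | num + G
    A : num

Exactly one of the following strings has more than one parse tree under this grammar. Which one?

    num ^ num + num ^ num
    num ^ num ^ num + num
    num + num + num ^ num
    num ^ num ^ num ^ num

num ^ num + num ^ num: 1 tree
num ^ num ^ num + num: 1 tree
num + num + num ^ num: 7 trees
num ^ num ^ num ^ num: 1 tree

num + num + num ^ num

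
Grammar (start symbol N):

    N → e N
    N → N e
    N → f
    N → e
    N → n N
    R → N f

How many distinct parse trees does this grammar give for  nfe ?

2

Parse trees for nfe:
  [N [N n [N f]] e]
  [N n [N [N f] e]]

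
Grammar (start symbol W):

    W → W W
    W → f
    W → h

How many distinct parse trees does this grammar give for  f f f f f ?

14

Parse trees for f f f f f (showing first 6 of 14):
  [W [W f] [W [W f] [W [W f] [W [W f] [W f]]]]]
  [W [W f] [W [W f] [W [W [W f] [W f]] [W f]]]]
  [W [W f] [W [W [W f] [W f]] [W [W f] [W f]]]]
  [W [W f] [W [W [W f] [W [W f] [W f]]] [W f]]]
  [W [W f] [W [W [W [W f] [W f]] [W f]] [W f]]]
  [W [W [W f] [W f]] [W [W f] [W [W f] [W f]]]]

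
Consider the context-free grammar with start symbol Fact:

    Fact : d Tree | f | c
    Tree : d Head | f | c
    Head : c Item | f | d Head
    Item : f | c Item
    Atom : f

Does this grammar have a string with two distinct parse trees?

Unambiguous

(Atom is unreachable from Fact, so its rules don't affect L(Fact).) Restricted to the reachable nonterminals, every rule has the form A → t or A → t B, and no two rules for the same A share a first terminal. The grammar encodes a DFA — one run per string.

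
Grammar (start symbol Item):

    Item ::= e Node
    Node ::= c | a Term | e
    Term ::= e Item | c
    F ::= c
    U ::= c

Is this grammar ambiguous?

(F, U are unreachable from Item, so their rules don't affect L(Item).) The reachable rules are right-linear with at most one rule per (nonterminal, next-terminal) pair. Each input token forces the next rule, so parsing is deterministic.

Unambiguous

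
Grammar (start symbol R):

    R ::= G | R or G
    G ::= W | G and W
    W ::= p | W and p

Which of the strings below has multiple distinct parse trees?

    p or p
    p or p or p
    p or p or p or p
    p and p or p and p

p or p: 1 tree
p or p or p: 1 tree
p or p or p or p: 1 tree
p and p or p and p: 4 trees

p and p or p and p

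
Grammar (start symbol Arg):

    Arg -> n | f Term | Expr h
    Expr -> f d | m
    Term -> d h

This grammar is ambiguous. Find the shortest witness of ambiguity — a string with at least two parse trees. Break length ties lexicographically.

f d h

length 1: no string has ≥2 trees
length 2: no string has ≥2 trees
length 3: f d h has 2 parse trees

Two derivations of f d h:
  Arg ⇒ f Term ⇒ f d h
  Arg ⇒ Expr h ⇒ f d h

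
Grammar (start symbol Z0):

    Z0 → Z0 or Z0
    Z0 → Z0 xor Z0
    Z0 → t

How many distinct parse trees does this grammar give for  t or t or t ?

Parse trees for t or t or t:
  [Z0 [Z0 t] or [Z0 [Z0 t] or [Z0 t]]]
  [Z0 [Z0 [Z0 t] or [Z0 t]] or [Z0 t]]

2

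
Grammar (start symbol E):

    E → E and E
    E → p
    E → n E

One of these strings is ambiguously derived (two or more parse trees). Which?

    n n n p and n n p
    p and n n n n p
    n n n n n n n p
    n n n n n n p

n n n p and n n p

n n n p and n n p: 4 trees
p and n n n n p: 1 tree
n n n n n n n p: 1 tree
n n n n n n p: 1 tree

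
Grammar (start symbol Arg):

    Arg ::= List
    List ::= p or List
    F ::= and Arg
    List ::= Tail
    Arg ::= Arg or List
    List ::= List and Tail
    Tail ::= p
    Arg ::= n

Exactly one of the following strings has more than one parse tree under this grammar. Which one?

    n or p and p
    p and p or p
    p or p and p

p or p and p

n or p and p: 1 tree
p and p or p: 1 tree
p or p and p: 3 trees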